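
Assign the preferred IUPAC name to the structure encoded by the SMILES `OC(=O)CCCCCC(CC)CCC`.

The longest carbon chain that includes the –COOH group has 10 carbons, so the parent hydride is decane.
The highest-priority functional group is a carboxylic acid (terminal –COOH), so the name ends in -oic acid.
Number the chain so that the carboxylic acid carbon is C-1 by definition.
This places an ethyl group at C-7.
Putting it together: 7-ethyldecanoic acid.

7-ethyldecanoic acid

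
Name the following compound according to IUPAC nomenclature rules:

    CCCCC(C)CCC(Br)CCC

4-bromo-7-methylundecane

The longest carbon chain is 11 atoms: the parent is undecane.
The numbering direction is chosen so that the substituent locant set {4,7} is lower than {5,8} at the first point of difference.
That gives a bromo group at C-4; a methyl group at C-7.
Prefixes are listed alphabetically: bromo, methyl.
Putting it together: 4-bromo-7-methylundecane.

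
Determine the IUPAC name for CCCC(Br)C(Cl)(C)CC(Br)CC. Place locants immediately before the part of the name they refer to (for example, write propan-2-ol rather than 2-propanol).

The parent chain contains 9 carbons (nonane).
Choose the numbering such that the substituent locant set {3,5,5,6} is lower than {4,5,5,7} at the first point of difference.
That gives bromo groups at C-3 and C-6; a chloro group at C-5; a methyl group at C-5.
Substituent prefixes are cited in alphabetical order (multiplying prefixes like di-/tri- are ignored for ordering).
Putting it together: 3,6-dibromo-5-chloro-5-methylnonane.

3,6-dibromo-5-chloro-5-methylnonane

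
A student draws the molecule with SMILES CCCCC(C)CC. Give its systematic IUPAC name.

3-methylheptane

The longest continuous carbon chain has 7 atoms, so the parent hydride is heptane.
Choose the numbering such that the substituent locant set {3} is lower than {5} at the first point of difference.
That gives a methyl group at C-3.
Putting it together: 3-methylheptane.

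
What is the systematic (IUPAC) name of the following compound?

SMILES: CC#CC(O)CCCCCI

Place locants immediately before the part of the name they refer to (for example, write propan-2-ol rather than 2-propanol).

The longest carbon chain that includes the –OH group and the multiple bond has 9 carbons, so the parent hydride is nonane.
An alcohol (–OH) is the principal characteristic group, giving the suffix -ol.
A C≡C triple bond in the chain gives the infix -yne-.
The numbering direction is chosen so that numbering from this end puts the hydroxyl group at C-4 rather than C-6.
This places the hydroxyl at C-4; the triple bond between C-2 and C-3; an iodo group at C-9.
The name is 9-iodonon-2-yn-4-ol.

9-iodonon-2-yn-4-ol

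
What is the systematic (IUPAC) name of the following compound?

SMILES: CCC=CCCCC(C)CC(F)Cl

Counting along the main chain through the multiple bond gives 10 carbons: the parent is decane.
There is one C=C double bond, indicated by the ending -ene.
The numbering direction is chosen so that numbering from this end puts the double bond at C-3 rather than C-7.
That gives the double bond between C-3 and C-4; a chloro group at C-10; a fluoro group at C-10; a methyl group at C-8.
Substituent prefixes are cited in alphabetical order (multiplying prefixes like di-/tri- are ignored for ordering).
Putting it together: 10-chloro-10-fluoro-8-methyldec-3-ene.

10-chloro-10-fluoro-8-methyldec-3-ene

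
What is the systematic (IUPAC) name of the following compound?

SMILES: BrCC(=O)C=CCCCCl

1-bromo-7-chlorohept-3-en-2-one

The longest carbon chain that includes the carbonyl and the multiple bond has 7 carbons, so the parent hydride is heptane.
The highest-priority functional group is a ketone (C=O on an internal carbon), so the name ends in -one.
A C=C double bond in the chain gives the infix -ene-.
The numbering direction is chosen so that numbering from this end puts the carbonyl group at C-2 rather than C-6.
That gives the carbonyl at C-2; the double bond between C-3 and C-4; a bromo group at C-1; a chloro group at C-7.
The substituents are ordered alphabetically, ignoring any di-/tri- multipliers.
The name is 1-bromo-7-chlorohept-3-en-2-one.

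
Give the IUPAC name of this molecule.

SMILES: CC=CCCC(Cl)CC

The longest chain bearing the multiple bond is 8 carbons long (octane).
The chain contains a C=C double bond, so the unsaturation ending is -ene.
The numbering direction is chosen so that numbering from this end puts the double bond at C-2 rather than C-6.
With this numbering: the double bond between C-2 and C-3; a chloro group at C-6.
Assembling the pieces gives 6-chlorooct-2-ene.

6-chlorooct-2-ene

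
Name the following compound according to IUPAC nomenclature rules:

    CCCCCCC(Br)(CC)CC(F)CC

The longest carbon chain is 11 atoms: the parent is undecane.
The numbering direction is chosen so that the substituent locant set {3,5,5} is lower than {7,7,9} at the first point of difference.
That gives a bromo group at C-5; an ethyl group at C-5; a fluoro group at C-3.
Substituent prefixes are cited in alphabetical order (multiplying prefixes like di-/tri- are ignored for ordering).
The name is 5-bromo-5-ethyl-3-fluoroundecane.

5-bromo-5-ethyl-3-fluoroundecane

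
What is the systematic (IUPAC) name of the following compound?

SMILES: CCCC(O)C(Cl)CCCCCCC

5-chlorododecan-4-ol

The longest chain bearing the –OH group is 12 carbons long (dodecane).
The highest-priority functional group is an alcohol (–OH), so the name ends in -ol.
The numbering direction is chosen so that numbering from this end puts the hydroxyl group at C-4 rather than C-9.
This places the hydroxyl at C-4; a chloro group at C-5.
The name is 5-chlorododecan-4-ol.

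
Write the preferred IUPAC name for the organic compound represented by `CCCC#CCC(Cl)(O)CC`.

3-chloronon-5-yn-3-ol

The longest carbon chain that includes the –OH group and the multiple bond has 9 carbons, so the parent hydride is nonane.
The highest-priority functional group is an alcohol (–OH), so the name ends in -ol.
The chain contains a C≡C triple bond, so the unsaturation ending is -yne.
The numbering direction is chosen so that numbering from this end puts the hydroxyl group at C-3 rather than C-7.
That gives the hydroxyl at C-3; the triple bond between C-5 and C-6; a chloro group at C-3.
The name is 3-chloronon-5-yn-3-ol.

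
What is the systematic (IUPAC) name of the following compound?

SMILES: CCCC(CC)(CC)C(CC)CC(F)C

4,5,5-triethyl-2-fluorooctane

The longest continuous carbon chain has 8 atoms, so the parent hydride is octane.
Choose the numbering such that the substituent locant set {2,4,5,5} is lower than {4,4,5,7} at the first point of difference.
This places ethyl groups at C-4 and C-5 (×2); a fluoro group at C-2.
Prefixes are listed alphabetically: ethyl, fluoro.
Assembling the pieces gives 4,5,5-triethyl-2-fluorooctane.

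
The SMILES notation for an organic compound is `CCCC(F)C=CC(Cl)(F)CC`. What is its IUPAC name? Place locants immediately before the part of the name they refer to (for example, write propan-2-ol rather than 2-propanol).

3-chloro-3,6-difluoronon-4-ene

The longest carbon chain that includes the multiple bond has 9 carbons, so the parent hydride is nonane.
The chain contains a C=C double bond, so the unsaturation ending is -ene.
The numbering direction is chosen so that numbering from this end puts the double bond at C-4 rather than C-5.
This places the double bond between C-4 and C-5; a chloro group at C-3; fluoro groups at C-3 and C-6.
Prefixes are listed alphabetically: chloro, fluoro.
Putting it together: 3-chloro-3,6-difluoronon-4-ene.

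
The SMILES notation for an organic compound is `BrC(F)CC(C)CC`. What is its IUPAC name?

The longest carbon chain is 5 atoms: the parent is pentane.
Number the chain so that the substituent locant set {1,1,3} is lower than {3,5,5} at the first point of difference.
This places a bromo group at C-1; a fluoro group at C-1; a methyl group at C-3.
Prefixes are listed alphabetically: bromo, fluoro, methyl.
Assembling the pieces gives 1-bromo-1-fluoro-3-methylpentane.

1-bromo-1-fluoro-3-methylpentane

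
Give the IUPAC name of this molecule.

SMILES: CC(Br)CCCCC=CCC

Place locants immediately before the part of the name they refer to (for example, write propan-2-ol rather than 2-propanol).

9-bromodec-3-ene

Counting along the main chain through the multiple bond gives 10 carbons: the parent is decane.
A C=C double bond in the chain gives the infix -ene-.
Number the chain so that numbering from this end puts the double bond at C-3 rather than C-7.
That gives the double bond between C-3 and C-4; a bromo group at C-9.
Assembling the pieces gives 9-bromodec-3-ene.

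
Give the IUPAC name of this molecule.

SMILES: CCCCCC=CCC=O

The longest chain bearing the –CHO group and the multiple bond is 9 carbons long (nonane).
The highest-priority functional group is an aldehyde (terminal –CHO), so the name ends in -al.
A C=C double bond in the chain gives the infix -ene-.
The numbering direction is chosen so that the aldehyde carbon is C-1 by definition.
That gives the double bond between C-3 and C-4.
Assembling the pieces gives non-3-enal.

non-3-enal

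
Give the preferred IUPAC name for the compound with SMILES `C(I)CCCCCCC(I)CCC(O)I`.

1,4,11-triiodoundecan-1-ol

Counting along the main chain through the –OH group gives 11 carbons: the parent is undecane.
The principal characteristic group is an alcohol (–OH), named with the suffix -ol.
The numbering direction is chosen so that numbering from this end puts the hydroxyl group at C-1 rather than C-11.
With this numbering: the hydroxyl at C-1; iodo groups at C-1 and C-4 and C-11.
Putting it together: 1,4,11-triiodoundecan-1-ol.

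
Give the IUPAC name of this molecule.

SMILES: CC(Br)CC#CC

The longest chain bearing the multiple bond is 6 carbons long (hexane).
The chain contains a C≡C triple bond, so the unsaturation ending is -yne.
The numbering direction is chosen so that numbering from this end puts the triple bond at C-2 rather than C-4.
That gives the triple bond between C-2 and C-3; a bromo group at C-5.
Putting it together: 5-bromohex-2-yne.

5-bromohex-2-yne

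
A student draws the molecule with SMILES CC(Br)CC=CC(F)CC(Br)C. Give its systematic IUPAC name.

The longest carbon chain that includes the multiple bond has 9 carbons, so the parent hydride is nonane.
There is one C=C double bond, indicated by the ending -ene.
Number the chain so that numbering from this end puts the double bond at C-4 rather than C-5.
That gives the double bond between C-4 and C-5; bromo groups at C-2 and C-8; a fluoro group at C-6.
The substituents are ordered alphabetically, ignoring any di-/tri- multipliers.
Putting it together: 2,8-dibromo-6-fluoronon-4-ene.

2,8-dibromo-6-fluoronon-4-ene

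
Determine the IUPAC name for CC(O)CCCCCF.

The longest chain bearing the –OH group is 7 carbons long (heptane).
The highest-priority functional group is an alcohol (–OH), so the name ends in -ol.
Choose the numbering such that numbering from this end puts the hydroxyl group at C-2 rather than C-6.
This places the hydroxyl at C-2; a fluoro group at C-7.
Assembling the pieces gives 7-fluoroheptan-2-ol.

7-fluoroheptan-2-ol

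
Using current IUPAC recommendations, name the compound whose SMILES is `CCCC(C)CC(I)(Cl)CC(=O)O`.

Counting along the main chain through the –COOH group gives 8 carbons: the parent is octane.
The highest-priority functional group is a carboxylic acid (terminal –COOH), so the name ends in -oic acid.
Choose the numbering such that the carboxylic acid carbon is C-1 by definition.
With this numbering: a chloro group at C-3; an iodo group at C-3; a methyl group at C-5.
Substituent prefixes are cited in alphabetical order (multiplying prefixes like di-/tri- are ignored for ordering).
Assembling the pieces gives 3-chloro-3-iodo-5-methyloctanoic acid.

3-chloro-3-iodo-5-methyloctanoic acid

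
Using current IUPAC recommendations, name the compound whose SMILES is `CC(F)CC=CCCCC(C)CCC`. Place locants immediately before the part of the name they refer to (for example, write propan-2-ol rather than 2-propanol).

2-fluoro-9-methyldodec-4-ene

The longest chain bearing the multiple bond is 12 carbons long (dodecane).
There is one C=C double bond, indicated by the ending -ene.
The numbering direction is chosen so that numbering from this end puts the double bond at C-4 rather than C-8.
This places the double bond between C-4 and C-5; a fluoro group at C-2; a methyl group at C-9.
Substituent prefixes are cited in alphabetical order (multiplying prefixes like di-/tri- are ignored for ordering).
Assembling the pieces gives 2-fluoro-9-methyldodec-4-ene.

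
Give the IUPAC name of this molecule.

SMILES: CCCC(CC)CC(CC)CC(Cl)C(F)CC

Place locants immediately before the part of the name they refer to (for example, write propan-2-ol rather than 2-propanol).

4-chloro-6,8-diethyl-3-fluoroundecane

The parent chain contains 11 carbons (undecane).
The numbering direction is chosen so that the substituent locant set {3,4,6,8} is lower than {4,6,8,9} at the first point of difference.
This places a chloro group at C-4; ethyl groups at C-6 and C-8; a fluoro group at C-3.
Substituent prefixes are cited in alphabetical order (multiplying prefixes like di-/tri- are ignored for ordering).
Assembling the pieces gives 4-chloro-6,8-diethyl-3-fluoroundecane.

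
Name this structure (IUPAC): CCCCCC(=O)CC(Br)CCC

4-bromoundecan-6-one

The longest carbon chain that includes the carbonyl has 11 carbons, so the parent hydride is undecane.
The highest-priority functional group is a ketone (C=O on an internal carbon), so the name ends in -one.
Number the chain so that the substituent locant set {4} is lower than {8} at the first point of difference.
That gives the carbonyl at C-6; a bromo group at C-4.
The name is 4-bromoundecan-6-one.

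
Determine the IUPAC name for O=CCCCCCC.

heptanal

Counting along the main chain through the –CHO group gives 7 carbons: the parent is heptane.
An aldehyde (terminal –CHO) is the principal characteristic group, giving the suffix -al.
The numbering direction is chosen so that the aldehyde carbon is C-1 by definition.
The name is heptanal.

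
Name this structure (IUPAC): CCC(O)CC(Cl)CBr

6-bromo-5-chlorohexan-3-ol

Counting along the main chain through the –OH group gives 6 carbons: the parent is hexane.
The highest-priority functional group is an alcohol (–OH), so the name ends in -ol.
The numbering direction is chosen so that numbering from this end puts the hydroxyl group at C-3 rather than C-4.
This places the hydroxyl at C-3; a bromo group at C-6; a chloro group at C-5.
Substituent prefixes are cited in alphabetical order (multiplying prefixes like di-/tri- are ignored for ordering).
Assembling the pieces gives 6-bromo-5-chlorohexan-3-ol.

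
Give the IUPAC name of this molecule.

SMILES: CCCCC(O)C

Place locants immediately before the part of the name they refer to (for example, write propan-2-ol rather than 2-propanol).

Counting along the main chain through the –OH group gives 6 carbons: the parent is hexane.
The principal characteristic group is an alcohol (–OH), named with the suffix -ol.
Number the chain so that numbering from this end puts the hydroxyl group at C-2 rather than C-5.
This places the hydroxyl at C-2.
Putting it together: hexan-2-ol.

hexan-2-ol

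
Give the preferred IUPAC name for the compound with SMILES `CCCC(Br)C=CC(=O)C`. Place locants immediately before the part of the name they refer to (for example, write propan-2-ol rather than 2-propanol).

5-bromooct-3-en-2-one

The longest carbon chain that includes the carbonyl and the multiple bond has 8 carbons, so the parent hydride is octane.
A ketone (C=O on an internal carbon) is the principal characteristic group, giving the suffix -one.
There is one C=C double bond, indicated by the ending -ene.
Number the chain so that numbering from this end puts the carbonyl group at C-2 rather than C-7.
With this numbering: the carbonyl at C-2; the double bond between C-3 and C-4; a bromo group at C-5.
The name is 5-bromooct-3-en-2-one.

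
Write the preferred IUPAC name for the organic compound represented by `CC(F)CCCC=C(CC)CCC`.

Counting along the main chain through the multiple bond gives 10 carbons: the parent is decane.
There is one C=C double bond, indicated by the ending -ene.
The numbering direction is chosen so that numbering from this end puts the double bond at C-4 rather than C-6.
That gives the double bond between C-4 and C-5; an ethyl group at C-4; a fluoro group at C-9.
Prefixes are listed alphabetically: ethyl, fluoro.
Putting it together: 4-ethyl-9-fluorodec-4-ene.

4-ethyl-9-fluorodec-4-ene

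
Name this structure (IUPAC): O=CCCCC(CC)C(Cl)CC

6-chloro-5-ethyloctanal

The longest carbon chain that includes the –CHO group has 8 carbons, so the parent hydride is octane.
The highest-priority functional group is an aldehyde (terminal –CHO), so the name ends in -al.
The numbering direction is chosen so that the aldehyde carbon is C-1 by definition.
That gives a chloro group at C-6; an ethyl group at C-5.
The substituents are ordered alphabetically, ignoring any di-/tri- multipliers.
Assembling the pieces gives 6-chloro-5-ethyloctanal.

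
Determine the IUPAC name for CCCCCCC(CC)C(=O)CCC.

5-ethylundecan-4-one

Counting along the main chain through the carbonyl gives 11 carbons: the parent is undecane.
A ketone (C=O on an internal carbon) is the principal characteristic group, giving the suffix -one.
Choose the numbering such that numbering from this end puts the carbonyl group at C-4 rather than C-8.
That gives the carbonyl at C-4; an ethyl group at C-5.
Putting it together: 5-ethylundecan-4-one.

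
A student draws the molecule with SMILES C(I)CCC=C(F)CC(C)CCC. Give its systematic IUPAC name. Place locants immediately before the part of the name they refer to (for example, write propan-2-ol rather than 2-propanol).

5-fluoro-1-iodo-7-methyldec-4-ene

The longest chain bearing the multiple bond is 10 carbons long (decane).
There is one C=C double bond, indicated by the ending -ene.
Number the chain so that numbering from this end puts the double bond at C-4 rather than C-6.
With this numbering: the double bond between C-4 and C-5; a fluoro group at C-5; an iodo group at C-1; a methyl group at C-7.
Prefixes are listed alphabetically: fluoro, iodo, methyl.
The name is 5-fluoro-1-iodo-7-methyldec-4-ene.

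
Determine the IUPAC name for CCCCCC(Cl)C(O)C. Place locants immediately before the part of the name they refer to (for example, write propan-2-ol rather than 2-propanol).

3-chlorooctan-2-ol

The longest carbon chain that includes the –OH group has 8 carbons, so the parent hydride is octane.
The principal characteristic group is an alcohol (–OH), named with the suffix -ol.
Choose the numbering such that numbering from this end puts the hydroxyl group at C-2 rather than C-7.
With this numbering: the hydroxyl at C-2; a chloro group at C-3.
Assembling the pieces gives 3-chlorooctan-2-ol.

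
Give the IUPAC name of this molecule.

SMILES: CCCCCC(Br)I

1-bromo-1-iodohexane

The longest continuous carbon chain has 6 atoms, so the parent hydride is hexane.
Choose the numbering such that the substituent locant set {1,1} is lower than {6,6} at the first point of difference.
This places a bromo group at C-1; an iodo group at C-1.
Substituent prefixes are cited in alphabetical order (multiplying prefixes like di-/tri- are ignored for ordering).
Putting it together: 1-bromo-1-iodohexane.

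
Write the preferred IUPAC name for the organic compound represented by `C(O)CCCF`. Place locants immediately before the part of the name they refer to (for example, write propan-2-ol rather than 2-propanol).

The longest chain bearing the –OH group is 4 carbons long (butane).
The highest-priority functional group is an alcohol (–OH), so the name ends in -ol.
The numbering direction is chosen so that numbering from this end puts the hydroxyl group at C-1 rather than C-4.
That gives the hydroxyl at C-1; a fluoro group at C-4.
Putting it together: 4-fluorobutan-1-ol.

4-fluorobutan-1-ol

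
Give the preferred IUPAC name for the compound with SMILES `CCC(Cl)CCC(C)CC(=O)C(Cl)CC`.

3,9-dichloro-6-methylundecan-4-one

The longest chain bearing the carbonyl is 11 carbons long (undecane).
The highest-priority functional group is a ketone (C=O on an internal carbon), so the name ends in -one.
Number the chain so that numbering from this end puts the carbonyl group at C-4 rather than C-8.
That gives the carbonyl at C-4; chloro groups at C-3 and C-9; a methyl group at C-6.
The substituents are ordered alphabetically, ignoring any di-/tri- multipliers.
The name is 3,9-dichloro-6-methylundecan-4-one.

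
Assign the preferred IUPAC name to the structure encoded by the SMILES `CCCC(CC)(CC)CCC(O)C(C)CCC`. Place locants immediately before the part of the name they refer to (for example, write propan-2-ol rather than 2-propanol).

Counting along the main chain through the –OH group gives 11 carbons: the parent is undecane.
The highest-priority functional group is an alcohol (–OH), so the name ends in -ol.
Choose the numbering such that numbering from this end puts the hydroxyl group at C-5 rather than C-7.
With this numbering: the hydroxyl at C-5; two ethyl groups at C-8; a methyl group at C-4.
Prefixes are listed alphabetically: ethyl, methyl.
The name is 8,8-diethyl-4-methylundecan-5-ol.

8,8-diethyl-4-methylundecan-5-ol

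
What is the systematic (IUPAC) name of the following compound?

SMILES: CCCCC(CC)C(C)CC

4-ethyl-3-methyloctane

The longest continuous carbon chain has 8 atoms, so the parent hydride is octane.
Choose the numbering such that the substituent locant set {3,4} is lower than {5,6} at the first point of difference.
This places an ethyl group at C-4; a methyl group at C-3.
The substituents are ordered alphabetically, ignoring any di-/tri- multipliers.
Putting it together: 4-ethyl-3-methyloctane.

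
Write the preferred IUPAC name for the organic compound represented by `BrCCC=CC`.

5-bromopent-2-ene

The longest chain bearing the multiple bond is 5 carbons long (pentane).
The chain contains a C=C double bond, so the unsaturation ending is -ene.
Choose the numbering such that numbering from this end puts the double bond at C-2 rather than C-3.
With this numbering: the double bond between C-2 and C-3; a bromo group at C-5.
Assembling the pieces gives 5-bromopent-2-ene.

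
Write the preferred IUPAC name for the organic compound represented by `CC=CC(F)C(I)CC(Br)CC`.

The longest carbon chain that includes the multiple bond has 9 carbons, so the parent hydride is nonane.
The chain contains a C=C double bond, so the unsaturation ending is -ene.
The numbering direction is chosen so that numbering from this end puts the double bond at C-2 rather than C-7.
With this numbering: the double bond between C-2 and C-3; a bromo group at C-7; a fluoro group at C-4; an iodo group at C-5.
Substituent prefixes are cited in alphabetical order (multiplying prefixes like di-/tri- are ignored for ordering).
The name is 7-bromo-4-fluoro-5-iodonon-2-ene.

7-bromo-4-fluoro-5-iodonon-2-ene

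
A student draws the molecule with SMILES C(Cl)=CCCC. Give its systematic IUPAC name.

The longest carbon chain that includes the multiple bond has 5 carbons, so the parent hydride is pentane.
A C=C double bond in the chain gives the infix -ene-.
Choose the numbering such that numbering from this end puts the double bond at C-1 rather than C-4.
That gives the double bond between C-1 and C-2; a chloro group at C-1.
Assembling the pieces gives 1-chloropent-1-ene.

1-chloropent-1-ene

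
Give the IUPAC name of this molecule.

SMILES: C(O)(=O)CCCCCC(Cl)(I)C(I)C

Counting along the main chain through the –COOH group gives 9 carbons: the parent is nonane.
A carboxylic acid (terminal –COOH) is the principal characteristic group, giving the suffix -oic acid.
The numbering direction is chosen so that the carboxylic acid carbon is C-1 by definition.
This places a chloro group at C-7; iodo groups at C-7 and C-8.
The substituents are ordered alphabetically, ignoring any di-/tri- multipliers.
Putting it together: 7-chloro-7,8-diiodononanoic acid.

7-chloro-7,8-diiodononanoic acid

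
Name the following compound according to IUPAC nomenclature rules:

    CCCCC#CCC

The longest chain bearing the multiple bond is 8 carbons long (octane).
There is one C≡C triple bond, indicated by the ending -yne.
Number the chain so that numbering from this end puts the triple bond at C-3 rather than C-5.
With this numbering: the triple bond between C-3 and C-4.
Putting it together: oct-3-yne.

oct-3-yne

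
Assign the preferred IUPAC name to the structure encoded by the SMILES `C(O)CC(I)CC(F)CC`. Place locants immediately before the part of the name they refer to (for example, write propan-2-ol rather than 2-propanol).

5-fluoro-3-iodoheptan-1-ol

The longest chain bearing the –OH group is 7 carbons long (heptane).
The principal characteristic group is an alcohol (–OH), named with the suffix -ol.
Number the chain so that numbering from this end puts the hydroxyl group at C-1 rather than C-7.
That gives the hydroxyl at C-1; a fluoro group at C-5; an iodo group at C-3.
Substituent prefixes are cited in alphabetical order (multiplying prefixes like di-/tri- are ignored for ordering).
The name is 5-fluoro-3-iodoheptan-1-ol.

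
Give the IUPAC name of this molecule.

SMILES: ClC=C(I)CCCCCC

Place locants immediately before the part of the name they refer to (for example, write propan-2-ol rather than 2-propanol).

1-chloro-2-iodooct-1-ene

Counting along the main chain through the multiple bond gives 8 carbons: the parent is octane.
The chain contains a C=C double bond, so the unsaturation ending is -ene.
The numbering direction is chosen so that numbering from this end puts the double bond at C-1 rather than C-7.
That gives the double bond between C-1 and C-2; a chloro group at C-1; an iodo group at C-2.
Prefixes are listed alphabetically: chloro, iodo.
The name is 1-chloro-2-iodooct-1-ene.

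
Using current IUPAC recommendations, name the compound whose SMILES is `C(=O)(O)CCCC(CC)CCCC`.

5-ethylnonanoic acid

The longest carbon chain that includes the –COOH group has 9 carbons, so the parent hydride is nonane.
The principal characteristic group is a carboxylic acid (terminal –COOH), named with the suffix -oic acid.
The numbering direction is chosen so that the carboxylic acid carbon is C-1 by definition.
That gives an ethyl group at C-5.
Putting it together: 5-ethylnonanoic acid.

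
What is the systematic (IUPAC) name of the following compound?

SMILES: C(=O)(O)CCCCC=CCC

non-6-enoic acid

The longest carbon chain that includes the –COOH group and the multiple bond has 9 carbons, so the parent hydride is nonane.
The principal characteristic group is a carboxylic acid (terminal –COOH), named with the suffix -oic acid.
The chain contains a C=C double bond, so the unsaturation ending is -ene.
Choose the numbering such that the carboxylic acid carbon is C-1 by definition.
That gives the double bond between C-6 and C-7.
The name is non-6-enoic acid.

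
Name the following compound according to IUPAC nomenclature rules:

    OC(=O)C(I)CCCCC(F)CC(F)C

Counting along the main chain through the –COOH group gives 10 carbons: the parent is decane.
The principal characteristic group is a carboxylic acid (terminal –COOH), named with the suffix -oic acid.
The numbering direction is chosen so that the carboxylic acid carbon is C-1 by definition.
With this numbering: fluoro groups at C-7 and C-9; an iodo group at C-2.
Prefixes are listed alphabetically: fluoro, iodo.
The name is 7,9-difluoro-2-iododecanoic acid.

7,9-difluoro-2-iododecanoic acid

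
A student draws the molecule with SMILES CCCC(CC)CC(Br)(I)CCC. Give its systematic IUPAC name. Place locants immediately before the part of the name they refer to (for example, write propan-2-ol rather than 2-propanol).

The parent chain contains 9 carbons (nonane).
The numbering direction is chosen so that the substituent locant set {4,4,6} is lower than {4,6,6} at the first point of difference.
With this numbering: a bromo group at C-4; an ethyl group at C-6; an iodo group at C-4.
Substituent prefixes are cited in alphabetical order (multiplying prefixes like di-/tri- are ignored for ordering).
The name is 4-bromo-6-ethyl-4-iodononane.

4-bromo-6-ethyl-4-iodononane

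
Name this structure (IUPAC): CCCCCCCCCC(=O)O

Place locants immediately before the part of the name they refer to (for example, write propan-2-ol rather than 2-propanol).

The longest chain bearing the –COOH group is 10 carbons long (decane).
A carboxylic acid (terminal –COOH) is the principal characteristic group, giving the suffix -oic acid.
Number the chain so that the carboxylic acid carbon is C-1 by definition.
Putting it together: decanoic acid.

decanoic acid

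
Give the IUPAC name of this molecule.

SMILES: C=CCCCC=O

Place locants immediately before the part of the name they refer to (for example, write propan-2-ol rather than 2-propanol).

hex-5-enal

The longest chain bearing the –CHO group and the multiple bond is 6 carbons long (hexane).
The principal characteristic group is an aldehyde (terminal –CHO), named with the suffix -al.
The chain contains a C=C double bond, so the unsaturation ending is -ene.
Choose the numbering such that the aldehyde carbon is C-1 by definition.
That gives the double bond between C-5 and C-6.
Putting it together: hex-5-enal.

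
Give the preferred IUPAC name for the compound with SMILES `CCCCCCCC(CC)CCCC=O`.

Counting along the main chain through the –CHO group gives 12 carbons: the parent is dodecane.
An aldehyde (terminal –CHO) is the principal characteristic group, giving the suffix -al.
The numbering direction is chosen so that the aldehyde carbon is C-1 by definition.
That gives an ethyl group at C-5.
The name is 5-ethyldodecanal.

5-ethyldodecanal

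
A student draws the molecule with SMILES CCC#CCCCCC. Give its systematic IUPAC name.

non-3-yne

The longest carbon chain that includes the multiple bond has 9 carbons, so the parent hydride is nonane.
The chain contains a C≡C triple bond, so the unsaturation ending is -yne.
The numbering direction is chosen so that numbering from this end puts the triple bond at C-3 rather than C-6.
That gives the triple bond between C-3 and C-4.
The name is non-3-yne.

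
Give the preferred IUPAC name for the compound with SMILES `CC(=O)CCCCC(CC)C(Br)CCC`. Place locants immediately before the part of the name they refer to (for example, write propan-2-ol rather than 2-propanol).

The longest carbon chain that includes the carbonyl has 11 carbons, so the parent hydride is undecane.
A ketone (C=O on an internal carbon) is the principal characteristic group, giving the suffix -one.
The numbering direction is chosen so that numbering from this end puts the carbonyl group at C-2 rather than C-10.
This places the carbonyl at C-2; a bromo group at C-8; an ethyl group at C-7.
The substituents are ordered alphabetically, ignoring any di-/tri- multipliers.
Assembling the pieces gives 8-bromo-7-ethylundecan-2-one.

8-bromo-7-ethylundecan-2-one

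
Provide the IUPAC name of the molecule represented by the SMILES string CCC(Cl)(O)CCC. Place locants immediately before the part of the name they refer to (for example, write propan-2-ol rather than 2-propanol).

3-chlorohexan-3-ol

The longest carbon chain that includes the –OH group has 6 carbons, so the parent hydride is hexane.
The principal characteristic group is an alcohol (–OH), named with the suffix -ol.
The numbering direction is chosen so that numbering from this end puts the hydroxyl group at C-3 rather than C-4.
This places the hydroxyl at C-3; a chloro group at C-3.
Putting it together: 3-chlorohexan-3-ol.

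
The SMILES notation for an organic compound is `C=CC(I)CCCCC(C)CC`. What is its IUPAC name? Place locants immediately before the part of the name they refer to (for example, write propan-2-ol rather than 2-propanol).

Counting along the main chain through the multiple bond gives 10 carbons: the parent is decane.
There is one C=C double bond, indicated by the ending -ene.
Number the chain so that numbering from this end puts the double bond at C-1 rather than C-9.
That gives the double bond between C-1 and C-2; an iodo group at C-3; a methyl group at C-8.
The substituents are ordered alphabetically, ignoring any di-/tri- multipliers.
The name is 3-iodo-8-methyldec-1-ene.

3-iodo-8-methyldec-1-ene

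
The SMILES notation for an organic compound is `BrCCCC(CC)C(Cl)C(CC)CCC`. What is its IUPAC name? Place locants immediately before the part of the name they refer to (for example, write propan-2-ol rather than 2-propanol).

The longest continuous carbon chain has 9 atoms, so the parent hydride is nonane.
Number the chain so that the substituent locant set {1,4,5,6} is lower than {4,5,6,9} at the first point of difference.
That gives a bromo group at C-1; a chloro group at C-5; ethyl groups at C-4 and C-6.
Prefixes are listed alphabetically: bromo, chloro, ethyl.
Putting it together: 1-bromo-5-chloro-4,6-diethylnonane.

1-bromo-5-chloro-4,6-diethylnonane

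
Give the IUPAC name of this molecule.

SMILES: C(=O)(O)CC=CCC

Counting along the main chain through the –COOH group and the multiple bond gives 6 carbons: the parent is hexane.
A carboxylic acid (terminal –COOH) is the principal characteristic group, giving the suffix -oic acid.
There is one C=C double bond, indicated by the ending -ene.
The numbering direction is chosen so that the carboxylic acid carbon is C-1 by definition.
With this numbering: the double bond between C-3 and C-4.
Assembling the pieces gives hex-3-enoic acid.

hex-3-enoic acid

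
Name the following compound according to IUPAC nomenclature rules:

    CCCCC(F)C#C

The longest carbon chain that includes the multiple bond has 7 carbons, so the parent hydride is heptane.
There is one C≡C triple bond, indicated by the ending -yne.
Choose the numbering such that numbering from this end puts the triple bond at C-1 rather than C-6.
This places the triple bond between C-1 and C-2; a fluoro group at C-3.
Assembling the pieces gives 3-fluorohept-1-yne.

3-fluorohept-1-yne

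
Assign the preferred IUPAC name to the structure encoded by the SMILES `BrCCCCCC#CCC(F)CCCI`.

12-bromo-4-fluoro-1-iodododec-6-yne

The longest chain bearing the multiple bond is 12 carbons long (dodecane).
A C≡C triple bond in the chain gives the infix -yne-.
Number the chain so that the substituent locant set {1,4,12} is lower than {1,9,12} at the first point of difference.
That gives the triple bond between C-6 and C-7; a bromo group at C-12; a fluoro group at C-4; an iodo group at C-1.
Substituent prefixes are cited in alphabetical order (multiplying prefixes like di-/tri- are ignored for ordering).
Assembling the pieces gives 12-bromo-4-fluoro-1-iodododec-6-yne.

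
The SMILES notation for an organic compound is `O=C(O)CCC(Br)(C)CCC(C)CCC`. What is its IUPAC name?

4-bromo-4,7-dimethyldecanoic acid

The longest carbon chain that includes the –COOH group has 10 carbons, so the parent hydride is decane.
A carboxylic acid (terminal –COOH) is the principal characteristic group, giving the suffix -oic acid.
Choose the numbering such that the carboxylic acid carbon is C-1 by definition.
That gives a bromo group at C-4; methyl groups at C-4 and C-7.
The substituents are ordered alphabetically, ignoring any di-/tri- multipliers.
The name is 4-bromo-4,7-dimethyldecanoic acid.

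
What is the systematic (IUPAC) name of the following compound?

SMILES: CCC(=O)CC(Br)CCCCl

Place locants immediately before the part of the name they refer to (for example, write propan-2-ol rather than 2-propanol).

The longest carbon chain that includes the carbonyl has 8 carbons, so the parent hydride is octane.
A ketone (C=O on an internal carbon) is the principal characteristic group, giving the suffix -one.
Number the chain so that numbering from this end puts the carbonyl group at C-3 rather than C-6.
With this numbering: the carbonyl at C-3; a bromo group at C-5; a chloro group at C-8.
Prefixes are listed alphabetically: bromo, chloro.
Assembling the pieces gives 5-bromo-8-chlorooctan-3-one.

5-bromo-8-chlorooctan-3-one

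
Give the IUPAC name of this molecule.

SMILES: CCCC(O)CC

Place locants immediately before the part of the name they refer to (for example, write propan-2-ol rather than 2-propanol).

The longest carbon chain that includes the –OH group has 6 carbons, so the parent hydride is hexane.
The highest-priority functional group is an alcohol (–OH), so the name ends in -ol.
The numbering direction is chosen so that numbering from this end puts the hydroxyl group at C-3 rather than C-4.
That gives the hydroxyl at C-3.
Putting it together: hexan-3-ol.

hexan-3-ol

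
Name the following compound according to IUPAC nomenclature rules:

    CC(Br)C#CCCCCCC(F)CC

2-bromo-10-fluorododec-3-yne

Counting along the main chain through the multiple bond gives 12 carbons: the parent is dodecane.
There is one C≡C triple bond, indicated by the ending -yne.
The numbering direction is chosen so that numbering from this end puts the triple bond at C-3 rather than C-9.
With this numbering: the triple bond between C-3 and C-4; a bromo group at C-2; a fluoro group at C-10.
The substituents are ordered alphabetically, ignoring any di-/tri- multipliers.
The name is 2-bromo-10-fluorododec-3-yne.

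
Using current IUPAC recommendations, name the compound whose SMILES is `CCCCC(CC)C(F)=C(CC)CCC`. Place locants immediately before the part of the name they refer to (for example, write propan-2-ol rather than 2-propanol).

4,6-diethyl-5-fluorodec-4-ene

The longest carbon chain that includes the multiple bond has 10 carbons, so the parent hydride is decane.
The chain contains a C=C double bond, so the unsaturation ending is -ene.
The numbering direction is chosen so that numbering from this end puts the double bond at C-4 rather than C-6.
This places the double bond between C-4 and C-5; ethyl groups at C-4 and C-6; a fluoro group at C-5.
Prefixes are listed alphabetically: ethyl, fluoro.
Putting it together: 4,6-diethyl-5-fluorodec-4-ene.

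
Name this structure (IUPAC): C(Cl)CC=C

4-chlorobut-1-ene

The longest chain bearing the multiple bond is 4 carbons long (butane).
The chain contains a C=C double bond, so the unsaturation ending is -ene.
Choose the numbering such that numbering from this end puts the double bond at C-1 rather than C-3.
This places the double bond between C-1 and C-2; a chloro group at C-4.
Putting it together: 4-chlorobut-1-ene.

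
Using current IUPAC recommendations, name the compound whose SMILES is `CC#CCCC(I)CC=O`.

Counting along the main chain through the –CHO group and the multiple bond gives 8 carbons: the parent is octane.
The highest-priority functional group is an aldehyde (terminal –CHO), so the name ends in -al.
The chain contains a C≡C triple bond, so the unsaturation ending is -yne.
Number the chain so that the aldehyde carbon is C-1 by definition.
That gives the triple bond between C-6 and C-7; an iodo group at C-3.
Assembling the pieces gives 3-iodooct-6-ynal.

3-iodooct-6-ynal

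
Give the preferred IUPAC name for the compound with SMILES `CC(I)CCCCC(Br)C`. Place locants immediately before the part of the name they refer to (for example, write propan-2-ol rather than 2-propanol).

The longest carbon chain is 8 atoms: the parent is octane.
Number the chain so that the locant sets are identical either way, so the alphabetically earlier bromo substituent takes the lower locant (2 rather than 7).
That gives a bromo group at C-2; an iodo group at C-7.
The substituents are ordered alphabetically, ignoring any di-/tri- multipliers.
The name is 2-bromo-7-iodooctane.

2-bromo-7-iodooctane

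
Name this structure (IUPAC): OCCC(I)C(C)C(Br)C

The longest chain bearing the –OH group is 6 carbons long (hexane).
An alcohol (–OH) is the principal characteristic group, giving the suffix -ol.
Choose the numbering such that numbering from this end puts the hydroxyl group at C-1 rather than C-6.
That gives the hydroxyl at C-1; a bromo group at C-5; an iodo group at C-3; a methyl group at C-4.
The substituents are ordered alphabetically, ignoring any di-/tri- multipliers.
The name is 5-bromo-3-iodo-4-methylhexan-1-ol.

5-bromo-3-iodo-4-methylhexan-1-ol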